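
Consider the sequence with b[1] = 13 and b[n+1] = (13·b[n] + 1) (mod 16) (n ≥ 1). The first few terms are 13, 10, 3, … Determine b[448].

12

Listing terms: b[1] = 13, b[2] = 10, b[3] = 3, b[4] = 8, b[5] = 9, b[6] = 6, b[7] = 15, b[8] = 4, b[9] = 5, b[10] = 2, b[11] = 11, b[12] = 0, b[13] = 1, b[14] = 14, b[15] = 7, b[16] = 12, b[17] = 13.
Since b[17] = b[1] = 13, the sequence is periodic with period 16.
So b[448] = b[1 + ((448-1) mod 16)] = b[16] = 12.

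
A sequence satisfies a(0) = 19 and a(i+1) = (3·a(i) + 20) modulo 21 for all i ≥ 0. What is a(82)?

We have a(0) = 19; a(1) = 14; a(2) = 20; a(3) = 17; a(4) = 8; a(5) = 2; a(6) = 5; a(7) = 14.
Since a(7) = a(1) = 14, the sequence is eventually periodic: after a pre-period of length 1 it cycles with period 6.
For i ≥ 1, a(i) depends only on (i - 1) mod 6. (82 - 1) mod 6 = 3, so a(82) = a(4) = 8.

8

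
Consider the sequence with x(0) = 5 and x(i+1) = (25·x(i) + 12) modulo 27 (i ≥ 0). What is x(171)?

x(0) = 5, x(1) = 2, x(2) = 8, x(3) = 23, x(4) = 20, x(5) = 26, x(6) = 14, x(7) = 11, x(8) = 17, x(9) = 5.
Since x(9) = x(0) = 5, the sequence is periodic with period 9.
So x(171) = x(0 + ((171-0) mod 9)) = x(0) = 5.

5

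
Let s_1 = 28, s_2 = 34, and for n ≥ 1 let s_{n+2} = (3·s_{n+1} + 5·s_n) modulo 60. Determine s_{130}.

s_1 = 28,  s_2 = 34,  s_3 = 2,  s_4 = 56,  s_5 = 58,  s_6 = 34,  s_7 = 32,  s_8 = 26,  s_9 = 58,  s_{10} = 4,  s_{11} = 2,  s_{12} = 26,  s_{13} = 28,  s_{14} = 34.
Since (s_{13}, s_{14}) = (s_1, s_2) = (28, 34) (two consecutive terms determine the rest), the sequence is periodic with period 12.
(130 - 1) mod 12 = 9, so s_{130} = s_{10} = 4.

4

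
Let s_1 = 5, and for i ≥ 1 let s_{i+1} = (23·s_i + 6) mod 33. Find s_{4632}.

We have s_1 = 5,  s_2 = 22,  s_3 = 17,  s_4 = 1,  s_5 = 29,  s_6 = 13,  s_7 = 8,  s_8 = 25,  s_9 = 20,  s_{10} = 4,  s_{11} = 32,  s_{12} = 16,  s_{13} = 11,  s_{14} = 28,  s_{15} = 23,  s_{16} = 7,  s_{17} = 2,  s_{18} = 19,  s_{19} = 14,  s_{20} = 31,  s_{21} = 26,  s_{22} = 10,  s_{23} = 5.
Since s_{23} = s_1 = 5, the sequence is periodic with period 22.
(4632 - 1) mod 22 = 11, so s_{4632} = s_{12} = 16.

16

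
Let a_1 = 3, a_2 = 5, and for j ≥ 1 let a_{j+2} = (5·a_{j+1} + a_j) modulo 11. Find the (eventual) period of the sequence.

24

We have a_1 = 3,  a_2 = 5,  a_3 = 6,  a_4 = 2,  a_5 = 5,  a_6 = 5,  a_7 = 8,  a_8 = 1,  a_9 = 2,  a_{10} = 0,  a_{11} = 2,  a_{12} = 10,  a_{13} = 8,  a_{14} = 6,  a_{15} = 5,  a_{16} = 9,  a_{17} = 6,  a_{18} = 6,  a_{19} = 3,  a_{20} = 10,  a_{21} = 9,  a_{22} = 0,  a_{23} = 9,  a_{24} = 1,  a_{25} = 3,  a_{26} = 5.
Since (a_{25}, a_{26}) = (a_1, a_2) = (3, 5) (two consecutive terms determine the rest), the sequence is periodic with period 24.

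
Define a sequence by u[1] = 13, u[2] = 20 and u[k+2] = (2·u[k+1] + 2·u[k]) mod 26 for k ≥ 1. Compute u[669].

Listing terms: u[1] = 13, u[2] = 20, u[3] = 14, u[4] = 16, u[5] = 8, u[6] = 22, u[7] = 8, u[8] = 8, u[9] = 6, u[10] = 2, u[11] = 16, u[12] = 10, u[13] = 0, u[14] = 20, u[15] = 14.
Since (u[14], u[15]) = (u[2], u[3]) = (20, 14) (two consecutive terms determine the rest), the sequence is eventually periodic: after a pre-period of length 1 it cycles with period 12.
For k ≥ 2, u[k] depends only on (k - 2) mod 12. (669 - 2) mod 12 = 7, so u[669] = u[9] = 6.

6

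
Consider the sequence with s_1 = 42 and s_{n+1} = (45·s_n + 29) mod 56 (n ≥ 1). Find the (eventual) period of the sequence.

Computing terms: s_1 = 42; s_2 = 15; s_3 = 32; s_4 = 13; s_5 = 54; s_6 = 51; s_7 = 28; s_8 = 1; s_9 = 18; s_{10} = 55; s_{11} = 40; s_{12} = 37; s_{13} = 14; s_{14} = 43; s_{15} = 4; s_{16} = 41; s_{17} = 26; s_{18} = 23; s_{19} = 0; s_{20} = 29; s_{21} = 46; s_{22} = 27; s_{23} = 12; s_{24} = 9; s_{25} = 42.
The sequence repeats with period 24.

24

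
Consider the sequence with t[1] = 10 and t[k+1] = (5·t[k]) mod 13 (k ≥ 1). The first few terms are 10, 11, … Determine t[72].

2

t[1] = 10; t[2] = 11; t[3] = 3; t[4] = 2; t[5] = 10.
Since t[5] = t[1] = 10, the sequence is periodic with period 4.
So t[72] = t[1 + ((72-1) mod 4)] = t[4] = 2.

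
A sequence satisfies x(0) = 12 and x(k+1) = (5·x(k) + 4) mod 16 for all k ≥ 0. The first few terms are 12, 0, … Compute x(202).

Listing terms: x(0) = 12,  x(1) = 0,  x(2) = 4,  x(3) = 8,  x(4) = 12.
Since x(4) = x(0) = 12, the sequence is periodic with period 4.
So x(202) = x(0 + ((202-0) mod 4)) = x(2) = 4.

4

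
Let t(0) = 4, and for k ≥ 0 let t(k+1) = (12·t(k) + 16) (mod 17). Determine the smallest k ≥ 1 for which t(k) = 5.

Listing terms: t(0) = 4, t(1) = 13, t(2) = 2, t(3) = 6, t(4) = 3, t(5) = 1, t(6) = 11, t(7) = 12, t(8) = 7, t(9) = 15, t(10) = 9, t(11) = 5, t(12) = 8, t(13) = 10, t(14) = 0, t(15) = 16, t(16) = 4.
Since t(16) = t(0) = 4, the sequence is periodic with period 16.
The value 5 first appears (with k ≥ 1) at t(11).

11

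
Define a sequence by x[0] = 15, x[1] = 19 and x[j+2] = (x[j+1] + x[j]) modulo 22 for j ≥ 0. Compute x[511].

19

Computing terms: x[0] = 15; x[1] = 19; x[2] = 12; x[3] = 9; x[4] = 21; x[5] = 8; x[6] = 7; x[7] = 15; x[8] = 0; x[9] = 15; x[10] = 15; x[11] = 8; x[12] = 1; x[13] = 9; x[14] = 10; x[15] = 19; x[16] = 7; x[17] = 4; x[18] = 11; x[19] = 15; x[20] = 4; x[21] = 19; x[22] = 1; x[23] = 20; x[24] = 21; x[25] = 19; x[26] = 18; x[27] = 15; x[28] = 11; x[29] = 4; x[30] = 15; x[31] = 19.
Since (x[30], x[31]) = (x[0], x[1]) = (15, 19) (two consecutive terms determine the rest), the sequence is periodic with period 30.
(511 - 0) mod 30 = 1, so x[511] = x[1] = 19.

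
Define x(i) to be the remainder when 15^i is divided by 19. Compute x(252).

1

Listing terms: x(1) = 15,  x(2) = 16,  x(3) = 12,  x(4) = 9,  x(5) = 2,  x(6) = 11,  x(7) = 13,  x(8) = 5,  x(9) = 18,  x(10) = 4,  x(11) = 3,  x(12) = 7,  x(13) = 10,  x(14) = 17,  x(15) = 8,  x(16) = 6,  x(17) = 14,  x(18) = 1,  x(19) = 15.
The sequence repeats with period 18.
So x(252) = x(1 + ((252-1) mod 18)) = x(18) = 1.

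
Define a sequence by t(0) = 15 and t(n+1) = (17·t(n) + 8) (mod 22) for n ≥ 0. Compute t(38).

1

We have t(0) = 15; t(1) = 21; t(2) = 13; t(3) = 9; t(4) = 7; t(5) = 17; t(6) = 11; t(7) = 19; t(8) = 1; t(9) = 3; t(10) = 15.
Since t(10) = t(0) = 15, the sequence is periodic with period 10.
So t(38) = t(0 + ((38-0) mod 10)) = t(8) = 1.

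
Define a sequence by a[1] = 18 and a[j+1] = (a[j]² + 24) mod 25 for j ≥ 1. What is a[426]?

Computing terms: a[1] = 18; a[2] = 23; a[3] = 3; a[4] = 8; a[5] = 13; a[6] = 18.
Since a[6] = a[1] = 18, the sequence is periodic with period 5.
(426 - 1) mod 5 = 0, so a[426] = a[1] = 18.

18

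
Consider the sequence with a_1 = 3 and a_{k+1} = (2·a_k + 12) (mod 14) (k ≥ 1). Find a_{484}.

Computing terms: a_1 = 3, a_2 = 4, a_3 = 6, a_4 = 10, a_5 = 4.
Since a_5 = a_2 = 4, the sequence is eventually periodic: after a pre-period of length 1 it cycles with period 3.
For k ≥ 2, a_k depends only on (k - 2) mod 3. (484 - 2) mod 3 = 2, so a_{484} = a_4 = 10.

10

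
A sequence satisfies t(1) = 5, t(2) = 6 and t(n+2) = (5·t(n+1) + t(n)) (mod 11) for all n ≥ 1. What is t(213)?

0

t(1) = 5,  t(2) = 6,  t(3) = 2,  t(4) = 5,  t(5) = 5,  t(6) = 8,  t(7) = 1,  t(8) = 2,  t(9) = 0,  t(10) = 2,  t(11) = 10,  t(12) = 8,  t(13) = 6,  t(14) = 5,  t(15) = 9,  t(16) = 6,  t(17) = 6,  t(18) = 3,  t(19) = 10,  t(20) = 9,  t(21) = 0,  t(22) = 9,  t(23) = 1,  t(24) = 3,  t(25) = 5,  t(26) = 6.
Since (t(25), t(26)) = (t(1), t(2)) = (5, 6) (two consecutive terms determine the rest), the sequence is periodic with period 24.
(213 - 1) mod 24 = 20, so t(213) = t(21) = 0.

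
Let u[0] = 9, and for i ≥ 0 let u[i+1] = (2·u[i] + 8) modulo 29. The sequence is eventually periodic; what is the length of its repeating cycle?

28

Listing terms: u[0] = 9; u[1] = 26; u[2] = 2; u[3] = 12; u[4] = 3; u[5] = 14; u[6] = 7; u[7] = 22; u[8] = 23; u[9] = 25; u[10] = 0; u[11] = 8; u[12] = 24; u[13] = 27; u[14] = 4; u[15] = 16; u[16] = 11; u[17] = 1; u[18] = 10; u[19] = 28; u[20] = 6; u[21] = 20; u[22] = 19; u[23] = 17; u[24] = 13; u[25] = 5; u[26] = 18; u[27] = 15; u[28] = 9.
The sequence repeats with period 28.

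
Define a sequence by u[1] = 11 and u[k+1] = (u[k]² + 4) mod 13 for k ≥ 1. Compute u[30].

7

Listing terms: u[1] = 11, u[2] = 8, u[3] = 3, u[4] = 0, u[5] = 4, u[6] = 7, u[7] = 1, u[8] = 5, u[9] = 3.
Since u[9] = u[3] = 3, the sequence is eventually periodic: after a pre-period of length 2 it cycles with period 6.
For k ≥ 3, u[k] depends only on (k - 3) mod 6. (30 - 3) mod 6 = 3, so u[30] = u[6] = 7.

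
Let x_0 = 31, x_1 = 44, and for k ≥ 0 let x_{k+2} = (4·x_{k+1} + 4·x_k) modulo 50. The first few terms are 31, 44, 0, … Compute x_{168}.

x_0 = 31, x_1 = 44, x_2 = 0, x_3 = 26, x_4 = 4, x_5 = 20, x_6 = 46, x_7 = 14, x_8 = 40, x_9 = 16, x_{10} = 24, x_{11} = 10, x_{12} = 36, x_{13} = 34, x_{14} = 30, x_{15} = 6, x_{16} = 44, x_{17} = 0.
Since (x_{16}, x_{17}) = (x_1, x_2) = (44, 0) (two consecutive terms determine the rest), the sequence is eventually periodic: after a pre-period of length 1 it cycles with period 15.
For k ≥ 1, x_k depends only on (k - 1) mod 15. (168 - 1) mod 15 = 2, so x_{168} = x_3 = 26.

26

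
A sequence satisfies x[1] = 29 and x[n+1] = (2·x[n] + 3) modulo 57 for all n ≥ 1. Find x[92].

4

x[1] = 29, x[2] = 4, x[3] = 11, x[4] = 25, x[5] = 53, x[6] = 52, x[7] = 50, x[8] = 46, x[9] = 38, x[10] = 22, x[11] = 47, x[12] = 40, x[13] = 26, x[14] = 55, x[15] = 56, x[16] = 1, x[17] = 5, x[18] = 13, x[19] = 29.
The sequence repeats with period 18.
(92 - 1) mod 18 = 1, so x[92] = x[2] = 4.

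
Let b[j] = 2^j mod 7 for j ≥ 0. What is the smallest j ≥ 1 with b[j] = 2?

b[0] = 1,  b[1] = 2,  b[2] = 4,  b[3] = 1.
The sequence repeats with period 3.
The value 2 first appears (with j ≥ 1) at b[1].

1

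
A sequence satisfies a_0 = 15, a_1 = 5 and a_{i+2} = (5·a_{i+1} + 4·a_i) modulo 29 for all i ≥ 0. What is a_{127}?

a_0 = 15; a_1 = 5; a_2 = 27; a_3 = 10; a_4 = 13; a_5 = 18; a_6 = 26; a_7 = 28; a_8 = 12; a_9 = 27; a_{10} = 9; a_{11} = 8; a_{12} = 18; a_{13} = 6; a_{14} = 15; a_{15} = 12; a_{16} = 4; a_{17} = 10; a_{18} = 8; a_{19} = 22; a_{20} = 26; a_{21} = 15; a_{22} = 5.
The sequence repeats with period 21.
So a_{127} = a_{0 + ((127-0) mod 21)} = a_1 = 5.

5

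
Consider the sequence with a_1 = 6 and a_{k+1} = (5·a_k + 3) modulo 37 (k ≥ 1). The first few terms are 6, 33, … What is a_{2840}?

4

Computing terms: a_1 = 6,  a_2 = 33,  a_3 = 20,  a_4 = 29,  a_5 = 0,  a_6 = 3,  a_7 = 18,  a_8 = 19,  a_9 = 24,  a_{10} = 12,  a_{11} = 26,  a_{12} = 22,  a_{13} = 2,  a_{14} = 13,  a_{15} = 31,  a_{16} = 10,  a_{17} = 16,  a_{18} = 9,  a_{19} = 11,  a_{20} = 21,  a_{21} = 34,  a_{22} = 25,  a_{23} = 17,  a_{24} = 14,  a_{25} = 36,  a_{26} = 35,  a_{27} = 30,  a_{28} = 5,  a_{29} = 28,  a_{30} = 32,  a_{31} = 15,  a_{32} = 4,  a_{33} = 23,  a_{34} = 7,  a_{35} = 1,  a_{36} = 8,  a_{37} = 6.
Since a_{37} = a_1 = 6, the sequence is periodic with period 36.
So a_{2840} = a_{1 + ((2840-1) mod 36)} = a_{32} = 4.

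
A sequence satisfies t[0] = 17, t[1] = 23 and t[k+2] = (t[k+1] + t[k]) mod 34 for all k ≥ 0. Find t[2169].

17

t[0] = 17; t[1] = 23; t[2] = 6; t[3] = 29; t[4] = 1; t[5] = 30; t[6] = 31; t[7] = 27; t[8] = 24; t[9] = 17; t[10] = 7; t[11] = 24; t[12] = 31; t[13] = 21; t[14] = 18; t[15] = 5; t[16] = 23; t[17] = 28; t[18] = 17; t[19] = 11; t[20] = 28; t[21] = 5; t[22] = 33; t[23] = 4; t[24] = 3; t[25] = 7; t[26] = 10; t[27] = 17; t[28] = 27; t[29] = 10; t[30] = 3; t[31] = 13; t[32] = 16; t[33] = 29; t[34] = 11; t[35] = 6; t[36] = 17; t[37] = 23.
Since (t[36], t[37]) = (t[0], t[1]) = (17, 23) (two consecutive terms determine the rest), the sequence is periodic with period 36.
(2169 - 0) mod 36 = 9, so t[2169] = t[9] = 17.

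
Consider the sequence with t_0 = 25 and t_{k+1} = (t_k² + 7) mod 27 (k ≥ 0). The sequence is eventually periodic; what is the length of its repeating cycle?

Listing terms: t_0 = 25; t_1 = 11; t_2 = 20; t_3 = 2; t_4 = 11.
Since t_4 = t_1 = 11, the sequence is eventually periodic: after a pre-period of length 1 it cycles with period 3.

3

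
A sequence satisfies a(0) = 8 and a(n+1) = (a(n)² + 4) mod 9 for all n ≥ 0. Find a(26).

2

Computing terms: a(0) = 8,  a(1) = 5,  a(2) = 2,  a(3) = 8.
Since a(3) = a(0) = 8, the sequence is periodic with period 3.
(26 - 0) mod 3 = 2, so a(26) = a(2) = 2.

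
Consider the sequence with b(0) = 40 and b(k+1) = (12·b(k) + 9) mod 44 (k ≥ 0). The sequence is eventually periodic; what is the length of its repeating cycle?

We have b(0) = 40,  b(1) = 5,  b(2) = 25,  b(3) = 1,  b(4) = 21,  b(5) = 41,  b(6) = 17,  b(7) = 37,  b(8) = 13,  b(9) = 33,  b(10) = 9,  b(11) = 29,  b(12) = 5.
Since b(12) = b(1) = 5, the sequence is eventually periodic: after a pre-period of length 1 it cycles with period 11.

11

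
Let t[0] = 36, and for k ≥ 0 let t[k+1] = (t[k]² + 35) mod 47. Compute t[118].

13

Computing terms: t[0] = 36, t[1] = 15, t[2] = 25, t[3] = 2, t[4] = 39, t[5] = 5, t[6] = 13, t[7] = 16, t[8] = 9, t[9] = 22, t[10] = 2.
Since t[10] = t[3] = 2, the sequence is eventually periodic: after a pre-period of length 3 it cycles with period 7.
For k ≥ 3, t[k] depends only on (k - 3) mod 7. (118 - 3) mod 7 = 3, so t[118] = t[6] = 13.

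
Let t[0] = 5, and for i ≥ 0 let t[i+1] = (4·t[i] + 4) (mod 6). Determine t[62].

4

t[0] = 5, t[1] = 0, t[2] = 4, t[3] = 2, t[4] = 0.
Since t[4] = t[1] = 0, the sequence is eventually periodic: after a pre-period of length 1 it cycles with period 3.
For i ≥ 1, t[i] depends only on (i - 1) mod 3. (62 - 1) mod 3 = 1, so t[62] = t[2] = 4.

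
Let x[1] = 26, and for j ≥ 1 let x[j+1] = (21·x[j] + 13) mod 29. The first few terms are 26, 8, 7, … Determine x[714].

17

Listing terms: x[1] = 26, x[2] = 8, x[3] = 7, x[4] = 15, x[5] = 9, x[6] = 28, x[7] = 21, x[8] = 19, x[9] = 6, x[10] = 23, x[11] = 3, x[12] = 18, x[13] = 14, x[14] = 17, x[15] = 22, x[16] = 11, x[17] = 12, x[18] = 4, x[19] = 10, x[20] = 20, x[21] = 27, x[22] = 0, x[23] = 13, x[24] = 25, x[25] = 16, x[26] = 1, x[27] = 5, x[28] = 2, x[29] = 26.
The sequence repeats with period 28.
So x[714] = x[1 + ((714-1) mod 28)] = x[14] = 17.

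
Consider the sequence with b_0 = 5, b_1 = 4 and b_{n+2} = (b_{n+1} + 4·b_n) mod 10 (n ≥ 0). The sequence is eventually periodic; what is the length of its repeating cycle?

Computing terms: b_0 = 5; b_1 = 4; b_2 = 4; b_3 = 0; b_4 = 6; b_5 = 6; b_6 = 0; b_7 = 4; b_8 = 4.
Since (b_7, b_8) = (b_1, b_2) = (4, 4) (two consecutive terms determine the rest), the sequence is eventually periodic: after a pre-period of length 1 it cycles with period 6.

6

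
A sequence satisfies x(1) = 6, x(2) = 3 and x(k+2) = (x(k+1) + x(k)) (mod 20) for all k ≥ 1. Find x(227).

9

Computing terms: x(1) = 6,  x(2) = 3,  x(3) = 9,  x(4) = 12,  x(5) = 1,  x(6) = 13,  x(7) = 14,  x(8) = 7,  x(9) = 1,  x(10) = 8,  x(11) = 9,  x(12) = 17,  x(13) = 6,  x(14) = 3.
Since (x(13), x(14)) = (x(1), x(2)) = (6, 3) (two consecutive terms determine the rest), the sequence is periodic with period 12.
(227 - 1) mod 12 = 10, so x(227) = x(11) = 9.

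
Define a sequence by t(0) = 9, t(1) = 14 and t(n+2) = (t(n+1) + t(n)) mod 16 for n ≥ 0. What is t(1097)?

Computing terms: t(0) = 9, t(1) = 14, t(2) = 7, t(3) = 5, t(4) = 12, t(5) = 1, t(6) = 13, t(7) = 14, t(8) = 11, t(9) = 9, t(10) = 4, t(11) = 13, t(12) = 1, t(13) = 14, t(14) = 15, t(15) = 13, t(16) = 12, t(17) = 9, t(18) = 5, t(19) = 14, t(20) = 3, t(21) = 1, t(22) = 4, t(23) = 5, t(24) = 9, t(25) = 14.
Since (t(24), t(25)) = (t(0), t(1)) = (9, 14) (two consecutive terms determine the rest), the sequence is periodic with period 24.
So t(1097) = t(0 + ((1097-0) mod 24)) = t(17) = 9.

9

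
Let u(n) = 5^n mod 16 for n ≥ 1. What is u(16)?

1

We have u(1) = 5,  u(2) = 9,  u(3) = 13,  u(4) = 1,  u(5) = 5.
The sequence repeats with period 4.
So u(16) = u(1 + ((16-1) mod 4)) = u(4) = 1.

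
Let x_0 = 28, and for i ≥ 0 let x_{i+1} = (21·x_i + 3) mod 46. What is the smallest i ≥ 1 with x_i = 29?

We have x_0 = 28; x_1 = 39; x_2 = 40; x_3 = 15; x_4 = 42; x_5 = 11; x_6 = 4; x_7 = 41; x_8 = 36; x_9 = 23; x_{10} = 26; x_{11} = 43; x_{12} = 32; x_{13} = 31; x_{14} = 10; x_{15} = 29; x_{16} = 14; x_{17} = 21; x_{18} = 30; x_{19} = 35; x_{20} = 2; x_{21} = 45; x_{22} = 28.
Since x_{22} = x_0 = 28, the sequence is periodic with period 22.
The value 29 first appears (with i ≥ 1) at x_{15}.

15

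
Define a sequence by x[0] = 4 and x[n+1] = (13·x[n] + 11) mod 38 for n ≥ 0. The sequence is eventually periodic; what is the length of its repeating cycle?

18

x[0] = 4,  x[1] = 25,  x[2] = 32,  x[3] = 9,  x[4] = 14,  x[5] = 3,  x[6] = 12,  x[7] = 15,  x[8] = 16,  x[9] = 29,  x[10] = 8,  x[11] = 1,  x[12] = 24,  x[13] = 19,  x[14] = 30,  x[15] = 21,  x[16] = 18,  x[17] = 17,  x[18] = 4.
The sequence repeats with period 18.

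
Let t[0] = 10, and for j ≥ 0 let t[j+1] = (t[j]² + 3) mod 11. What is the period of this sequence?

Listing terms: t[0] = 10,  t[1] = 4,  t[2] = 8,  t[3] = 1,  t[4] = 4.
Since t[4] = t[1] = 4, the sequence is eventually periodic: after a pre-period of length 1 it cycles with period 3.

3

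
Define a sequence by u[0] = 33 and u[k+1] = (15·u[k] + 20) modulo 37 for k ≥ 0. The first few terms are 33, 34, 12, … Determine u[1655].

28

We have u[0] = 33; u[1] = 34; u[2] = 12; u[3] = 15; u[4] = 23; u[5] = 32; u[6] = 19; u[7] = 9; u[8] = 7; u[9] = 14; u[10] = 8; u[11] = 29; u[12] = 11; u[13] = 0; u[14] = 20; u[15] = 24; u[16] = 10; u[17] = 22; u[18] = 17; u[19] = 16; u[20] = 1; u[21] = 35; u[22] = 27; u[23] = 18; u[24] = 31; u[25] = 4; u[26] = 6; u[27] = 36; u[28] = 5; u[29] = 21; u[30] = 2; u[31] = 13; u[32] = 30; u[33] = 26; u[34] = 3; u[35] = 28; u[36] = 33.
The sequence repeats with period 36.
So u[1655] = u[0 + ((1655-0) mod 36)] = u[35] = 28.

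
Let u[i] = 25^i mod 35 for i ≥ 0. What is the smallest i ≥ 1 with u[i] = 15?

Listing terms: u[0] = 1, u[1] = 25, u[2] = 30, u[3] = 15, u[4] = 25.
Since u[4] = u[1] = 25, the sequence is eventually periodic: after a pre-period of length 1 it cycles with period 3.
The value 15 first appears (with i ≥ 1) at u[3].

3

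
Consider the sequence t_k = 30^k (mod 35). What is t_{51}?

15

Listing terms: t_0 = 1, t_1 = 30, t_2 = 25, t_3 = 15, t_4 = 30.
Since t_4 = t_1 = 30, the sequence is eventually periodic: after a pre-period of length 1 it cycles with period 3.
For k ≥ 1, t_k depends only on (k - 1) mod 3. (51 - 1) mod 3 = 2, so t_{51} = t_3 = 15.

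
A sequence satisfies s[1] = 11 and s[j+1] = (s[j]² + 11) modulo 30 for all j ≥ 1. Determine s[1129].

11

Computing terms: s[1] = 11, s[2] = 12, s[3] = 5, s[4] = 6, s[5] = 17, s[6] = 0, s[7] = 11.
The sequence repeats with period 6.
So s[1129] = s[1 + ((1129-1) mod 6)] = s[1] = 11.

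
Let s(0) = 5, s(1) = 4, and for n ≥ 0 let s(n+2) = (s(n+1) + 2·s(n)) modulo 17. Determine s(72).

We have s(0) = 5,  s(1) = 4,  s(2) = 14,  s(3) = 5,  s(4) = 16,  s(5) = 9,  s(6) = 7,  s(7) = 8,  s(8) = 5,  s(9) = 4.
Since (s(8), s(9)) = (s(0), s(1)) = (5, 4) (two consecutive terms determine the rest), the sequence is periodic with period 8.
So s(72) = s(0 + ((72-0) mod 8)) = s(0) = 5.

5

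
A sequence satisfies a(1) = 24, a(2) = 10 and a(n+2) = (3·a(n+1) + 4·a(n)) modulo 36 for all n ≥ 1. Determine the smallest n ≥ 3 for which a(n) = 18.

3

Listing terms: a(1) = 24, a(2) = 10, a(3) = 18, a(4) = 22, a(5) = 30, a(6) = 34, a(7) = 6, a(8) = 10, a(9) = 18.
Since (a(8), a(9)) = (a(2), a(3)) = (10, 18) (two consecutive terms determine the rest), the sequence is eventually periodic: after a pre-period of length 1 it cycles with period 6.
The value 18 first appears (with n ≥ 3) at a(3).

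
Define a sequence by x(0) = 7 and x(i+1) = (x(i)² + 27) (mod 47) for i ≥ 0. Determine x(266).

Computing terms: x(0) = 7; x(1) = 29; x(2) = 22; x(3) = 41; x(4) = 16; x(5) = 1; x(6) = 28; x(7) = 12; x(8) = 30; x(9) = 34; x(10) = 8; x(11) = 44; x(12) = 36; x(13) = 7.
Since x(13) = x(0) = 7, the sequence is periodic with period 13.
(266 - 0) mod 13 = 6, so x(266) = x(6) = 28.

28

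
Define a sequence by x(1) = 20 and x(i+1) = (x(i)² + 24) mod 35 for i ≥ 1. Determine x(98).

24

Listing terms: x(1) = 20,  x(2) = 4,  x(3) = 5,  x(4) = 14,  x(5) = 10,  x(6) = 19,  x(7) = 0,  x(8) = 24,  x(9) = 5.
Since x(9) = x(3) = 5, the sequence is eventually periodic: after a pre-period of length 2 it cycles with period 6.
For i ≥ 3, x(i) depends only on (i - 3) mod 6. (98 - 3) mod 6 = 5, so x(98) = x(8) = 24.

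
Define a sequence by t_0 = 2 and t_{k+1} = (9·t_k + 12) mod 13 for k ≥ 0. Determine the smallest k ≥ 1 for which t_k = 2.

3

t_0 = 2; t_1 = 4; t_2 = 9; t_3 = 2.
The sequence repeats with period 3.
The value 2 next appears (with k ≥ 1) at t_3.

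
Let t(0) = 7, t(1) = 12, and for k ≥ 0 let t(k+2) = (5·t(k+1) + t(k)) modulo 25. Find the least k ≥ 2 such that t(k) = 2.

We have t(0) = 7; t(1) = 12; t(2) = 17; t(3) = 22; t(4) = 2; t(5) = 7; t(6) = 12.
Since (t(5), t(6)) = (t(0), t(1)) = (7, 12) (two consecutive terms determine the rest), the sequence is periodic with period 5.
The value 2 first appears (with k ≥ 2) at t(4).

4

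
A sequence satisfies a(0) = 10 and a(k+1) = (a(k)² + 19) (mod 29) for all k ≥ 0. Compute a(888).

Computing terms: a(0) = 10; a(1) = 3; a(2) = 28; a(3) = 20; a(4) = 13; a(5) = 14; a(6) = 12; a(7) = 18; a(8) = 24; a(9) = 15; a(10) = 12.
Since a(10) = a(6) = 12, the sequence is eventually periodic: after a pre-period of length 6 it cycles with period 4.
For k ≥ 6, a(k) depends only on (k - 6) mod 4. (888 - 6) mod 4 = 2, so a(888) = a(8) = 24.

24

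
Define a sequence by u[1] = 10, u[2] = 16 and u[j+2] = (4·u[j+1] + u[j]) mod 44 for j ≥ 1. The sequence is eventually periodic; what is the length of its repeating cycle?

We have u[1] = 10,  u[2] = 16,  u[3] = 30,  u[4] = 4,  u[5] = 2,  u[6] = 12,  u[7] = 6,  u[8] = 36,  u[9] = 18,  u[10] = 20,  u[11] = 10,  u[12] = 16.
Since (u[11], u[12]) = (u[1], u[2]) = (10, 16) (two consecutive terms determine the rest), the sequence is periodic with period 10.

10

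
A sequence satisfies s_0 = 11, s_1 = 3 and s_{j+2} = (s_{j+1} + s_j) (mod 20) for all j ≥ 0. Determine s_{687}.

We have s_0 = 11, s_1 = 3, s_2 = 14, s_3 = 17, s_4 = 11, s_5 = 8, s_6 = 19, s_7 = 7, s_8 = 6, s_9 = 13, s_{10} = 19, s_{11} = 12, s_{12} = 11, s_{13} = 3.
The sequence repeats with period 12.
(687 - 0) mod 12 = 3, so s_{687} = s_3 = 17.

17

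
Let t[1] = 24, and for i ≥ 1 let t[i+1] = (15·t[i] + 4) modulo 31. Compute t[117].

3

Listing terms: t[1] = 24, t[2] = 23, t[3] = 8, t[4] = 0, t[5] = 4, t[6] = 2, t[7] = 3, t[8] = 18, t[9] = 26, t[10] = 22, t[11] = 24.
Since t[11] = t[1] = 24, the sequence is periodic with period 10.
So t[117] = t[1 + ((117-1) mod 10)] = t[7] = 3.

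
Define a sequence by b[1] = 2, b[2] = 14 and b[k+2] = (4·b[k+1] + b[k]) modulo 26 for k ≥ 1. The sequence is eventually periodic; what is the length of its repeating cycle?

b[1] = 2,  b[2] = 14,  b[3] = 6,  b[4] = 12,  b[5] = 2,  b[6] = 20,  b[7] = 4,  b[8] = 10,  b[9] = 18,  b[10] = 4,  b[11] = 8,  b[12] = 10,  b[13] = 22,  b[14] = 20,  b[15] = 24,  b[16] = 12,  b[17] = 20,  b[18] = 14,  b[19] = 24,  b[20] = 6,  b[21] = 22,  b[22] = 16,  b[23] = 8,  b[24] = 22,  b[25] = 18,  b[26] = 16,  b[27] = 4,  b[28] = 6,  b[29] = 2,  b[30] = 14.
Since (b[29], b[30]) = (b[1], b[2]) = (2, 14) (two consecutive terms determine the rest), the sequence is periodic with period 28.

28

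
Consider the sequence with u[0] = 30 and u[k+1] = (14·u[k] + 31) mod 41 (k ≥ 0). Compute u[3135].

38

We have u[0] = 30,  u[1] = 0,  u[2] = 31,  u[3] = 14,  u[4] = 22,  u[5] = 11,  u[6] = 21,  u[7] = 38,  u[8] = 30.
Since u[8] = u[0] = 30, the sequence is periodic with period 8.
So u[3135] = u[0 + ((3135-0) mod 8)] = u[7] = 38.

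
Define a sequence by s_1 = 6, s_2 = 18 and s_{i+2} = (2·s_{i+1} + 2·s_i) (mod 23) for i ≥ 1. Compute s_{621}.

Listing terms: s_1 = 6; s_2 = 18; s_3 = 2; s_4 = 17; s_5 = 15; s_6 = 18; s_7 = 20; s_8 = 7; s_9 = 8; s_{10} = 7; s_{11} = 7; s_{12} = 5; s_{13} = 1; s_{14} = 12; s_{15} = 3; s_{16} = 7; s_{17} = 20; s_{18} = 8; s_{19} = 10; s_{20} = 13; s_{21} = 0; s_{22} = 3; s_{23} = 6; s_{24} = 18.
The sequence repeats with period 22.
So s_{621} = s_{1 + ((621-1) mod 22)} = s_5 = 15.

15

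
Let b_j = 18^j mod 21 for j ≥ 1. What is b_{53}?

9

Computing terms: b_1 = 18,  b_2 = 9,  b_3 = 15,  b_4 = 18.
Since b_4 = b_1 = 18, the sequence is periodic with period 3.
(53 - 1) mod 3 = 1, so b_{53} = b_2 = 9.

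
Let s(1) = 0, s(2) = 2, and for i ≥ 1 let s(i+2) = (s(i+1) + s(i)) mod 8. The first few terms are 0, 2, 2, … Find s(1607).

6

We have s(1) = 0, s(2) = 2, s(3) = 2, s(4) = 4, s(5) = 6, s(6) = 2, s(7) = 0, s(8) = 2.
Since (s(7), s(8)) = (s(1), s(2)) = (0, 2) (two consecutive terms determine the rest), the sequence is periodic with period 6.
(1607 - 1) mod 6 = 4, so s(1607) = s(5) = 6.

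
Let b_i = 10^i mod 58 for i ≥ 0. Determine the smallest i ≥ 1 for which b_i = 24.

Listing terms: b_0 = 1, b_1 = 10, b_2 = 42, b_3 = 14, b_4 = 24, b_5 = 8, b_6 = 22, b_7 = 46, b_8 = 54, b_9 = 18, b_{10} = 6, b_{11} = 2, b_{12} = 20, b_{13} = 26, b_{14} = 28, b_{15} = 48, b_{16} = 16, b_{17} = 44, b_{18} = 34, b_{19} = 50, b_{20} = 36, b_{21} = 12, b_{22} = 4, b_{23} = 40, b_{24} = 52, b_{25} = 56, b_{26} = 38, b_{27} = 32, b_{28} = 30, b_{29} = 10.
Since b_{29} = b_1 = 10, the sequence is eventually periodic: after a pre-period of length 1 it cycles with period 28.
The value 24 first appears (with i ≥ 1) at b_4.

4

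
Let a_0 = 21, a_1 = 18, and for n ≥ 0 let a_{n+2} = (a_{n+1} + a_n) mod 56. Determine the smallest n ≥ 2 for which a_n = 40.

4

a_0 = 21,  a_1 = 18,  a_2 = 39,  a_3 = 1,  a_4 = 40,  a_5 = 41,  a_6 = 25,  a_7 = 10,  a_8 = 35,  a_9 = 45,  a_{10} = 24,  a_{11} = 13,  a_{12} = 37,  a_{13} = 50,  a_{14} = 31,  a_{15} = 25,  a_{16} = 0,  a_{17} = 25,  a_{18} = 25,  a_{19} = 50,  a_{20} = 19,  a_{21} = 13,  a_{22} = 32,  a_{23} = 45,  a_{24} = 21,  a_{25} = 10,  a_{26} = 31,  a_{27} = 41,  a_{28} = 16,  a_{29} = 1,  a_{30} = 17,  a_{31} = 18,  a_{32} = 35,  a_{33} = 53,  a_{34} = 32,  a_{35} = 29,  a_{36} = 5,  a_{37} = 34,  a_{38} = 39,  a_{39} = 17,  a_{40} = 0,  a_{41} = 17,  a_{42} = 17,  a_{43} = 34,  a_{44} = 51,  a_{45} = 29,  a_{46} = 24,  a_{47} = 53,  a_{48} = 21,  a_{49} = 18.
Since (a_{48}, a_{49}) = (a_0, a_1) = (21, 18) (two consecutive terms determine the rest), the sequence is periodic with period 48.
The value 40 first appears (with n ≥ 2) at a_4.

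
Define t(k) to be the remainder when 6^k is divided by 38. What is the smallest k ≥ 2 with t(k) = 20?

t(1) = 6; t(2) = 36; t(3) = 26; t(4) = 4; t(5) = 24; t(6) = 30; t(7) = 28; t(8) = 16; t(9) = 20; t(10) = 6.
The sequence repeats with period 9.
The value 20 first appears (with k ≥ 2) at t(9).

9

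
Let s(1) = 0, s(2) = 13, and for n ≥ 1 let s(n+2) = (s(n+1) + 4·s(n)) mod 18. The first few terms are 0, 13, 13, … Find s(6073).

9

Computing terms: s(1) = 0, s(2) = 13, s(3) = 13, s(4) = 11, s(5) = 9, s(6) = 17, s(7) = 17, s(8) = 13, s(9) = 9, s(10) = 7, s(11) = 7, s(12) = 17, s(13) = 9, s(14) = 5, s(15) = 5, s(16) = 7, s(17) = 9, s(18) = 1, s(19) = 1, s(20) = 5, s(21) = 9, s(22) = 11, s(23) = 11, s(24) = 1, s(25) = 9, s(26) = 13, s(27) = 13.
Since (s(26), s(27)) = (s(2), s(3)) = (13, 13) (two consecutive terms determine the rest), the sequence is eventually periodic: after a pre-period of length 1 it cycles with period 24.
For n ≥ 2, s(n) depends only on (n - 2) mod 24. (6073 - 2) mod 24 = 23, so s(6073) = s(25) = 9.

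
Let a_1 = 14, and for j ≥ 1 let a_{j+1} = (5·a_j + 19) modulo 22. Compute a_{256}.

3

a_1 = 14,  a_2 = 1,  a_3 = 2,  a_4 = 7,  a_5 = 10,  a_6 = 3,  a_7 = 12,  a_8 = 13,  a_9 = 18,  a_{10} = 21,  a_{11} = 14.
The sequence repeats with period 10.
So a_{256} = a_{1 + ((256-1) mod 10)} = a_6 = 3.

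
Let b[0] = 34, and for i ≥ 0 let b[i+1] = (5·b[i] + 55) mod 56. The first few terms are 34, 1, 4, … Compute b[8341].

We have b[0] = 34,  b[1] = 1,  b[2] = 4,  b[3] = 19,  b[4] = 38,  b[5] = 21,  b[6] = 48,  b[7] = 15,  b[8] = 18,  b[9] = 33,  b[10] = 52,  b[11] = 35,  b[12] = 6,  b[13] = 29,  b[14] = 32,  b[15] = 47,  b[16] = 10,  b[17] = 49,  b[18] = 20,  b[19] = 43,  b[20] = 46,  b[21] = 5,  b[22] = 24,  b[23] = 7,  b[24] = 34.
The sequence repeats with period 24.
(8341 - 0) mod 24 = 13, so b[8341] = b[13] = 29.

29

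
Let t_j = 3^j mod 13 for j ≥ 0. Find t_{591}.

1

t_0 = 1,  t_1 = 3,  t_2 = 9,  t_3 = 1.
Since t_3 = t_0 = 1, the sequence is periodic with period 3.
So t_{591} = t_{0 + ((591-0) mod 3)} = t_0 = 1.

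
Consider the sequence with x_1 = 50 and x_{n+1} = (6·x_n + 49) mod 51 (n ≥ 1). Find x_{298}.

19

We have x_1 = 50,  x_2 = 43,  x_3 = 1,  x_4 = 4,  x_5 = 22,  x_6 = 28,  x_7 = 13,  x_8 = 25,  x_9 = 46,  x_{10} = 19,  x_{11} = 10,  x_{12} = 7,  x_{13} = 40,  x_{14} = 34,  x_{15} = 49,  x_{16} = 37,  x_{17} = 16,  x_{18} = 43.
Since x_{18} = x_2 = 43, the sequence is eventually periodic: after a pre-period of length 1 it cycles with period 16.
For n ≥ 2, x_n depends only on (n - 2) mod 16. (298 - 2) mod 16 = 8, so x_{298} = x_{10} = 19.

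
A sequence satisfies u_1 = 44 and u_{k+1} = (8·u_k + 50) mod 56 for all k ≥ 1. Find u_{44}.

We have u_1 = 44,  u_2 = 10,  u_3 = 18,  u_4 = 26,  u_5 = 34,  u_6 = 42,  u_7 = 50,  u_8 = 2,  u_9 = 10.
Since u_9 = u_2 = 10, the sequence is eventually periodic: after a pre-period of length 1 it cycles with period 7.
For k ≥ 2, u_k depends only on (k - 2) mod 7. (44 - 2) mod 7 = 0, so u_{44} = u_2 = 10.

10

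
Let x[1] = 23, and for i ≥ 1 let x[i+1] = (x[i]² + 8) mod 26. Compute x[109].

25

We have x[1] = 23; x[2] = 17; x[3] = 11; x[4] = 25; x[5] = 9; x[6] = 11.
Since x[6] = x[3] = 11, the sequence is eventually periodic: after a pre-period of length 2 it cycles with period 3.
For i ≥ 3, x[i] depends only on (i - 3) mod 3. (109 - 3) mod 3 = 1, so x[109] = x[4] = 25.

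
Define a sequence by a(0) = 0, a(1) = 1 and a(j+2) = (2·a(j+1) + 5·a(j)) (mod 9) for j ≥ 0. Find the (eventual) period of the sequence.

3

We have a(0) = 0, a(1) = 1, a(2) = 2, a(3) = 0, a(4) = 1.
Since (a(3), a(4)) = (a(0), a(1)) = (0, 1) (two consecutive terms determine the rest), the sequence is periodic with period 3.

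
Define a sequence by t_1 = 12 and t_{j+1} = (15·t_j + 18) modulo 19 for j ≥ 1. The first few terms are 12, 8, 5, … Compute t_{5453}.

Computing terms: t_1 = 12, t_2 = 8, t_3 = 5, t_4 = 17, t_5 = 7, t_6 = 9, t_7 = 1, t_8 = 14, t_9 = 0, t_{10} = 18, t_{11} = 3, t_{12} = 6, t_{13} = 13, t_{14} = 4, t_{15} = 2, t_{16} = 10, t_{17} = 16, t_{18} = 11, t_{19} = 12.
Since t_{19} = t_1 = 12, the sequence is periodic with period 18.
(5453 - 1) mod 18 = 16, so t_{5453} = t_{17} = 16.

16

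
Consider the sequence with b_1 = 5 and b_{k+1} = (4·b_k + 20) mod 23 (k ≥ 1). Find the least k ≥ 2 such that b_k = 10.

8

We have b_1 = 5,  b_2 = 17,  b_3 = 19,  b_4 = 4,  b_5 = 13,  b_6 = 3,  b_7 = 9,  b_8 = 10,  b_9 = 14,  b_{10} = 7,  b_{11} = 2,  b_{12} = 5.
Since b_{12} = b_1 = 5, the sequence is periodic with period 11.
The value 10 first appears (with k ≥ 2) at b_8.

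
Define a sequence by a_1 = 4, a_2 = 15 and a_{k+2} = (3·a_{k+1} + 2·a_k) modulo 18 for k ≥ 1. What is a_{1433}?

a_1 = 4,  a_2 = 15,  a_3 = 17,  a_4 = 9,  a_5 = 7,  a_6 = 3,  a_7 = 5,  a_8 = 3,  a_9 = 1,  a_{10} = 9,  a_{11} = 11,  a_{12} = 15,  a_{13} = 13,  a_{14} = 15,  a_{15} = 17.
Since (a_{14}, a_{15}) = (a_2, a_3) = (15, 17) (two consecutive terms determine the rest), the sequence is eventually periodic: after a pre-period of length 1 it cycles with period 12.
For k ≥ 2, a_k depends only on (k - 2) mod 12. (1433 - 2) mod 12 = 3, so a_{1433} = a_5 = 7.

7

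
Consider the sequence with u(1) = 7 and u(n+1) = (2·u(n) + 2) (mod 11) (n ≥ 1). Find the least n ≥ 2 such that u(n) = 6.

8

u(1) = 7; u(2) = 5; u(3) = 1; u(4) = 4; u(5) = 10; u(6) = 0; u(7) = 2; u(8) = 6; u(9) = 3; u(10) = 8; u(11) = 7.
Since u(11) = u(1) = 7, the sequence is periodic with period 10.
The value 6 first appears (with n ≥ 2) at u(8).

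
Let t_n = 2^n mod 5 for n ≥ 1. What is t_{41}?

2

t_1 = 2, t_2 = 4, t_3 = 3, t_4 = 1, t_5 = 2.
Since t_5 = t_1 = 2, the sequence is periodic with period 4.
(41 - 1) mod 4 = 0, so t_{41} = t_1 = 2.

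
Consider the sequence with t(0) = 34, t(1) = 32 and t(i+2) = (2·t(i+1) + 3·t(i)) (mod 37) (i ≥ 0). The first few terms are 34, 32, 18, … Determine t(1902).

Listing terms: t(0) = 34, t(1) = 32, t(2) = 18, t(3) = 21, t(4) = 22, t(5) = 33, t(6) = 21, t(7) = 30, t(8) = 12, t(9) = 3, t(10) = 5, t(11) = 19, t(12) = 16, t(13) = 15, t(14) = 4, t(15) = 16, t(16) = 7, t(17) = 25, t(18) = 34, t(19) = 32.
Since (t(18), t(19)) = (t(0), t(1)) = (34, 32) (two consecutive terms determine the rest), the sequence is periodic with period 18.
So t(1902) = t(0 + ((1902-0) mod 18)) = t(12) = 16.

16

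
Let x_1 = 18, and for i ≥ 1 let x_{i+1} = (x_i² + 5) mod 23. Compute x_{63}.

8

Listing terms: x_1 = 18,  x_2 = 7,  x_3 = 8,  x_4 = 0,  x_5 = 5,  x_6 = 7.
Since x_6 = x_2 = 7, the sequence is eventually periodic: after a pre-period of length 1 it cycles with period 4.
For i ≥ 2, x_i depends only on (i - 2) mod 4. (63 - 2) mod 4 = 1, so x_{63} = x_3 = 8.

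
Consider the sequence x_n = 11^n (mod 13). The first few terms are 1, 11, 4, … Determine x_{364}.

3

We have x_0 = 1,  x_1 = 11,  x_2 = 4,  x_3 = 5,  x_4 = 3,  x_5 = 7,  x_6 = 12,  x_7 = 2,  x_8 = 9,  x_9 = 8,  x_{10} = 10,  x_{11} = 6,  x_{12} = 1.
Since x_{12} = x_0 = 1, the sequence is periodic with period 12.
(364 - 0) mod 12 = 4, so x_{364} = x_4 = 3.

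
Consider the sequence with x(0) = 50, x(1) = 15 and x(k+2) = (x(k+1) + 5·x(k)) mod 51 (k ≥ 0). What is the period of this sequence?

x(0) = 50, x(1) = 15, x(2) = 10, x(3) = 34, x(4) = 33, x(5) = 50, x(6) = 11, x(7) = 6, x(8) = 10, x(9) = 40, x(10) = 39, x(11) = 35, x(12) = 26, x(13) = 48, x(14) = 25, x(15) = 10, x(16) = 33, x(17) = 32, x(18) = 44, x(19) = 0, x(20) = 16, x(21) = 16, x(22) = 45, x(23) = 23, x(24) = 44, x(25) = 6, x(26) = 22, x(27) = 1, x(28) = 9, x(29) = 14, x(30) = 8, x(31) = 27, x(32) = 16, x(33) = 49, x(34) = 27, x(35) = 17, x(36) = 50, x(37) = 33, x(38) = 28, x(39) = 40, x(40) = 27, x(41) = 23, x(42) = 5, x(43) = 18, x(44) = 43, x(45) = 31, x(46) = 42, x(47) = 44, x(48) = 50, x(49) = 15.
Since (x(48), x(49)) = (x(0), x(1)) = (50, 15) (two consecutive terms determine the rest), the sequence is periodic with period 48.

48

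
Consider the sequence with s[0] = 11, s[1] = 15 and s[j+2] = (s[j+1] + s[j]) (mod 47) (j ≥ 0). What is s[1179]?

We have s[0] = 11, s[1] = 15, s[2] = 26, s[3] = 41, s[4] = 20, s[5] = 14, s[6] = 34, s[7] = 1, s[8] = 35, s[9] = 36, s[10] = 24, s[11] = 13, s[12] = 37, s[13] = 3, s[14] = 40, s[15] = 43, s[16] = 36, s[17] = 32, s[18] = 21, s[19] = 6, s[20] = 27, s[21] = 33, s[22] = 13, s[23] = 46, s[24] = 12, s[25] = 11, s[26] = 23, s[27] = 34, s[28] = 10, s[29] = 44, s[30] = 7, s[31] = 4, s[32] = 11, s[33] = 15.
Since (s[32], s[33]) = (s[0], s[1]) = (11, 15) (two consecutive terms determine the rest), the sequence is periodic with period 32.
(1179 - 0) mod 32 = 27, so s[1179] = s[27] = 34.

34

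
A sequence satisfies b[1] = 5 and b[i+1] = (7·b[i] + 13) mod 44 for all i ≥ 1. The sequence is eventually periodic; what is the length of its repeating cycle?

10

b[1] = 5,  b[2] = 4,  b[3] = 41,  b[4] = 36,  b[5] = 1,  b[6] = 20,  b[7] = 21,  b[8] = 28,  b[9] = 33,  b[10] = 24,  b[11] = 5.
Since b[11] = b[1] = 5, the sequence is periodic with period 10.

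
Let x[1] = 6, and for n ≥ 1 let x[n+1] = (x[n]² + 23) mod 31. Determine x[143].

x[1] = 6, x[2] = 28, x[3] = 1, x[4] = 24, x[5] = 10, x[6] = 30, x[7] = 24.
Since x[7] = x[4] = 24, the sequence is eventually periodic: after a pre-period of length 3 it cycles with period 3.
For n ≥ 4, x[n] depends only on (n - 4) mod 3. (143 - 4) mod 3 = 1, so x[143] = x[5] = 10.

10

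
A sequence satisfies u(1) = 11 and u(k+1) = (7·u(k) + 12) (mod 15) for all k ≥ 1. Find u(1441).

u(1) = 11,  u(2) = 14,  u(3) = 5,  u(4) = 2,  u(5) = 11.
The sequence repeats with period 4.
So u(1441) = u(1 + ((1441-1) mod 4)) = u(1) = 11.

11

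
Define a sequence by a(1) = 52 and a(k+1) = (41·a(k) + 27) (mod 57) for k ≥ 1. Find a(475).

We have a(1) = 52, a(2) = 50, a(3) = 25, a(4) = 26, a(5) = 10, a(6) = 38, a(7) = 46, a(8) = 32, a(9) = 28, a(10) = 35, a(11) = 37, a(12) = 5, a(13) = 4, a(14) = 20, a(15) = 49, a(16) = 41, a(17) = 55, a(18) = 2, a(19) = 52.
Since a(19) = a(1) = 52, the sequence is periodic with period 18.
(475 - 1) mod 18 = 6, so a(475) = a(7) = 46.

46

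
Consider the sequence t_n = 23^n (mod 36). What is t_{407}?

We have t_1 = 23,  t_2 = 25,  t_3 = 35,  t_4 = 13,  t_5 = 11,  t_6 = 1,  t_7 = 23.
Since t_7 = t_1 = 23, the sequence is periodic with period 6.
So t_{407} = t_{1 + ((407-1) mod 6)} = t_5 = 11.

11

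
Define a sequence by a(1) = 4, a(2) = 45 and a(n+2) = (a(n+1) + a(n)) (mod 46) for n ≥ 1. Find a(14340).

Computing terms: a(1) = 4, a(2) = 45, a(3) = 3, a(4) = 2, a(5) = 5, a(6) = 7, a(7) = 12, a(8) = 19, a(9) = 31, a(10) = 4, a(11) = 35, a(12) = 39, a(13) = 28, a(14) = 21, a(15) = 3, a(16) = 24, a(17) = 27, a(18) = 5, a(19) = 32, a(20) = 37, a(21) = 23, a(22) = 14, a(23) = 37, a(24) = 5, a(25) = 42, a(26) = 1, a(27) = 43, a(28) = 44, a(29) = 41, a(30) = 39, a(31) = 34, a(32) = 27, a(33) = 15, a(34) = 42, a(35) = 11, a(36) = 7, a(37) = 18, a(38) = 25, a(39) = 43, a(40) = 22, a(41) = 19, a(42) = 41, a(43) = 14, a(44) = 9, a(45) = 23, a(46) = 32, a(47) = 9, a(48) = 41, a(49) = 4, a(50) = 45.
Since (a(49), a(50)) = (a(1), a(2)) = (4, 45) (two consecutive terms determine the rest), the sequence is periodic with period 48.
(14340 - 1) mod 48 = 35, so a(14340) = a(36) = 7.

7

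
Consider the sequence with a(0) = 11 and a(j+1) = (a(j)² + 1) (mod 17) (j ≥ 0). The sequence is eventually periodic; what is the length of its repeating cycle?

Listing terms: a(0) = 11, a(1) = 3, a(2) = 10, a(3) = 16, a(4) = 2, a(5) = 5, a(6) = 9, a(7) = 14, a(8) = 10.
Since a(8) = a(2) = 10, the sequence is eventually periodic: after a pre-period of length 2 it cycles with period 6.

6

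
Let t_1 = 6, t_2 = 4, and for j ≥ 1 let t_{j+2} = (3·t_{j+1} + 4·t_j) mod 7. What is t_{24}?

We have t_1 = 6; t_2 = 4; t_3 = 1; t_4 = 5; t_5 = 5; t_6 = 0; t_7 = 6; t_8 = 4.
Since (t_7, t_8) = (t_1, t_2) = (6, 4) (two consecutive terms determine the rest), the sequence is periodic with period 6.
So t_{24} = t_{1 + ((24-1) mod 6)} = t_6 = 0.

0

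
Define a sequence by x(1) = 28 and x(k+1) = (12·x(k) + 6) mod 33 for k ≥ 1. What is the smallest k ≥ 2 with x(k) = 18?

We have x(1) = 28; x(2) = 12; x(3) = 18; x(4) = 24; x(5) = 30; x(6) = 3; x(7) = 9; x(8) = 15; x(9) = 21; x(10) = 27; x(11) = 0; x(12) = 6; x(13) = 12.
Since x(13) = x(2) = 12, the sequence is eventually periodic: after a pre-period of length 1 it cycles with period 11.
The value 18 first appears (with k ≥ 2) at x(3).

3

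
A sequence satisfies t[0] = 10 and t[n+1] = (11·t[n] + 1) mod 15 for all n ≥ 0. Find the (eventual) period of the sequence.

10

t[0] = 10,  t[1] = 6,  t[2] = 7,  t[3] = 3,  t[4] = 4,  t[5] = 0,  t[6] = 1,  t[7] = 12,  t[8] = 13,  t[9] = 9,  t[10] = 10.
The sequence repeats with period 10.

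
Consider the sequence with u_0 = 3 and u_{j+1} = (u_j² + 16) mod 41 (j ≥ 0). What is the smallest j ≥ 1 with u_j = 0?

4

Listing terms: u_0 = 3, u_1 = 25, u_2 = 26, u_3 = 36, u_4 = 0, u_5 = 16, u_6 = 26.
Since u_6 = u_2 = 26, the sequence is eventually periodic: after a pre-period of length 2 it cycles with period 4.
The value 0 first appears (with j ≥ 1) at u_4.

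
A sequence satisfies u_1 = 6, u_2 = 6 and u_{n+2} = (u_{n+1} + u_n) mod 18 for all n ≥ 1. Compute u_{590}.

12

We have u_1 = 6,  u_2 = 6,  u_3 = 12,  u_4 = 0,  u_5 = 12,  u_6 = 12,  u_7 = 6,  u_8 = 0,  u_9 = 6,  u_{10} = 6.
The sequence repeats with period 8.
So u_{590} = u_{1 + ((590-1) mod 8)} = u_6 = 12.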